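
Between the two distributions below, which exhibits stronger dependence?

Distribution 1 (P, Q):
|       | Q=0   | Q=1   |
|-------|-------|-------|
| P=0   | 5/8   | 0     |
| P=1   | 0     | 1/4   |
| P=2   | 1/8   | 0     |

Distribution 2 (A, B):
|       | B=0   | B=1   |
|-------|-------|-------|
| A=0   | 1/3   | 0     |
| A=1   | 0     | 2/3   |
Distribution 1 (P, Q):
Marginal P(P) (row sums):
  P(P=0) = 5/8 + 0 = 5/8
  P(P=1) = 0 + 1/4 = 1/4
  P(P=2) = 1/8 + 0 = 1/8
Marginal P(Q) (column sums):
  P(Q=0) = 5/8 + 0 + 1/8 = 3/4
  P(Q=1) = 0 + 1/4 + 0 = 1/4

H(P) = -[(5/8)·log₂(5/8) + (1/4)·log₂(1/4) + (1/8)·log₂(1/8)]
  = 0.4238 + 0.5000 + 0.3750
  = 1.2988 bits
H(Q) = -[(3/4)·log₂(3/4) + (1/4)·log₂(1/4)]
  = 0.3113 + 0.5000
  = 0.8113 bits
H(P,Q) = -[(5/8)·log₂(5/8) + (1/4)·log₂(1/4) + (1/8)·log₂(1/8)]
  = 0.4238 + 0.5000 + 0.3750
  = 1.2988 bits

I(P;Q) = H(P) + H(Q) - H(P,Q)
  = 1.2988 + 0.8113 - 1.2988
  = 0.8113 bits

Distribution 2 (A, B):
Marginal P(A) (row sums):
  P(A=0) = 1/3 + 0 = 1/3
  P(A=1) = 0 + 2/3 = 2/3
Marginal P(B) (column sums):
  P(B=0) = 1/3 + 0 = 1/3
  P(B=1) = 0 + 2/3 = 2/3

H(A) = -[(1/3)·log₂(1/3) + (2/3)·log₂(2/3)]
  = 0.5283 + 0.3900
  = 0.9183 bits
H(B) = -[(1/3)·log₂(1/3) + (2/3)·log₂(2/3)]
  = 0.5283 + 0.3900
  = 0.9183 bits
H(A,B) = -[(1/3)·log₂(1/3) + (2/3)·log₂(2/3)]
  = 0.5283 + 0.3900
  = 0.9183 bits

I(A;B) = H(A) + H(B) - H(A,B)
  = 0.9183 + 0.9183 - 0.9183
  = 0.9183 bits

I(A;B) = 0.9183 bits > I(P;Q) = 0.8113 bits, so (A, B) has the higher mutual information (stronger dependence).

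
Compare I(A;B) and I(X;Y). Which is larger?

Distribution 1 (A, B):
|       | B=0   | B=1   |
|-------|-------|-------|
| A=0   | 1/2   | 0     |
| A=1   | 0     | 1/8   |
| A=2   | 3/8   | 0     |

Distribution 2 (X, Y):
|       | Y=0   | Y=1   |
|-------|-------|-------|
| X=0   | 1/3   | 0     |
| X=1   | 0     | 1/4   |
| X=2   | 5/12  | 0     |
Distribution 1 (A, B):
Marginal P(A) (row sums):
  P(A=0) = 1/2 + 0 = 1/2
  P(A=1) = 0 + 1/8 = 1/8
  P(A=2) = 3/8 + 0 = 3/8
Marginal P(B) (column sums):
  P(B=0) = 1/2 + 0 + 3/8 = 7/8
  P(B=1) = 0 + 1/8 + 0 = 1/8

H(A) = -[(1/2)·log₂(1/2) + (1/8)·log₂(1/8) + (3/8)·log₂(3/8)]
  = 0.5000 + 0.3750 + 0.5306
  = 1.4056 bits
H(B) = -[(7/8)·log₂(7/8) + (1/8)·log₂(1/8)]
  = 0.1686 + 0.3750
  = 0.5436 bits
H(A,B) = -[(1/2)·log₂(1/2) + (1/8)·log₂(1/8) + (3/8)·log₂(3/8)]
  = 0.5000 + 0.3750 + 0.5306
  = 1.4056 bits

I(A;B) = H(A) + H(B) - H(A,B)
  = 1.4056 + 0.5436 - 1.4056
  = 0.5436 bits

Distribution 2 (X, Y):
Marginal P(X) (row sums):
  P(X=0) = 1/3 + 0 = 1/3
  P(X=1) = 0 + 1/4 = 1/4
  P(X=2) = 5/12 + 0 = 5/12
Marginal P(Y) (column sums):
  P(Y=0) = 1/3 + 0 + 5/12 = 3/4
  P(Y=1) = 0 + 1/4 + 0 = 1/4

H(X) = -[(1/3)·log₂(1/3) + (1/4)·log₂(1/4) + (5/12)·log₂(5/12)]
  = 0.5283 + 0.5000 + 0.5263
  = 1.5546 bits
H(Y) = -[(3/4)·log₂(3/4) + (1/4)·log₂(1/4)]
  = 0.3113 + 0.5000
  = 0.8113 bits
H(X,Y) = -[(1/3)·log₂(1/3) + (1/4)·log₂(1/4) + (5/12)·log₂(5/12)]
  = 0.5283 + 0.5000 + 0.5263
  = 1.5546 bits

I(X;Y) = H(X) + H(Y) - H(X,Y)
  = 1.5546 + 0.8113 - 1.5546
  = 0.8113 bits

I(X;Y) = 0.8113 bits > I(A;B) = 0.5436 bits, so (X, Y) has the higher mutual information (stronger dependence).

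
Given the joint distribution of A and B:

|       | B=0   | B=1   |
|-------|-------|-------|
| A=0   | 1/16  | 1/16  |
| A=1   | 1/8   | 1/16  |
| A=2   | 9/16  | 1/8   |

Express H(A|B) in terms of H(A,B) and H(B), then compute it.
H(A|B) = H(A,B) - H(B)

Marginal P(B) (column sums):
  P(B=0) = 1/16 + 1/8 + 9/16 = 3/4
  P(B=1) = 1/16 + 1/16 + 1/8 = 1/4

H(A,B) = -[(1/16)·log₂(1/16) + (1/16)·log₂(1/16) + (1/8)·log₂(1/8) + (1/16)·log₂(1/16) + (9/16)·log₂(9/16) + (1/8)·log₂(1/8)]
  = 0.2500 + 0.2500 + 0.3750 + 0.2500 + 0.4669 + 0.3750
  = 1.9669 bits
H(B) = -[(3/4)·log₂(3/4) + (1/4)·log₂(1/4)]
  = 0.3113 + 0.5000
  = 0.8113 bits

H(A|B) = 1.9669 - 0.8113 = 1.1556 bits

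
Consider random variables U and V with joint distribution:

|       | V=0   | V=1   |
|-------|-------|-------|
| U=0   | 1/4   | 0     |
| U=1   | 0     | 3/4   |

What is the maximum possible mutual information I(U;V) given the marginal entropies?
The upper bound on mutual information is I(U;V) ≤ min(H(U), H(V)).

Marginal P(U) (row sums):
  P(U=0) = 1/4 + 0 = 1/4
  P(U=1) = 0 + 3/4 = 3/4
Marginal P(V) (column sums):
  P(V=0) = 1/4 + 0 = 1/4
  P(V=1) = 0 + 3/4 = 3/4

H(U) = -[(1/4)·log₂(1/4) + (3/4)·log₂(3/4)]
  = 0.5000 + 0.3113
  = 0.8113 bits
H(V) = -[(1/4)·log₂(1/4) + (3/4)·log₂(3/4)]
  = 0.5000 + 0.3113
  = 0.8113 bits

Maximum possible I(U;V) = min(0.8113, 0.8113) = 0.8113 bits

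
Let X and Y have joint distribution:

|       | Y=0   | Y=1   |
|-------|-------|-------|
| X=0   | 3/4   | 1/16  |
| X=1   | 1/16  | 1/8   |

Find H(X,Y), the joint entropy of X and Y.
H(X,Y) = -Σ P(X,Y) log₂ P(X,Y), summed over the non-zero cells:
H(X,Y) = -[(3/4)·log₂(3/4) + (1/16)·log₂(1/16) + (1/16)·log₂(1/16) + (1/8)·log₂(1/8)]
  = 0.3113 + 0.2500 + 0.2500 + 0.3750
  = 1.1863 bits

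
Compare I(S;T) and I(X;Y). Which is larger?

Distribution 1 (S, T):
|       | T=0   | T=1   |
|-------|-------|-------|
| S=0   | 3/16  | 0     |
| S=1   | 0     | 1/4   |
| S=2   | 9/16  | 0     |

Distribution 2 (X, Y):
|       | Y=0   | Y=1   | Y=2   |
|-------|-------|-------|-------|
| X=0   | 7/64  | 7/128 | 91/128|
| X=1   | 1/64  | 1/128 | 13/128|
Distribution 1 (S, T):
Marginal P(S) (row sums):
  P(S=0) = 3/16 + 0 = 3/16
  P(S=1) = 0 + 1/4 = 1/4
  P(S=2) = 9/16 + 0 = 9/16
Marginal P(T) (column sums):
  P(T=0) = 3/16 + 0 + 9/16 = 3/4
  P(T=1) = 0 + 1/4 + 0 = 1/4

H(S) = -[(3/16)·log₂(3/16) + (1/4)·log₂(1/4) + (9/16)·log₂(9/16)]
  = 0.4528 + 0.5000 + 0.4669
  = 1.4197 bits
H(T) = -[(3/4)·log₂(3/4) + (1/4)·log₂(1/4)]
  = 0.3113 + 0.5000
  = 0.8113 bits
H(S,T) = -[(3/16)·log₂(3/16) + (1/4)·log₂(1/4) + (9/16)·log₂(9/16)]
  = 0.4528 + 0.5000 + 0.4669
  = 1.4197 bits

I(S;T) = H(S) + H(T) - H(S,T)
  = 1.4197 + 0.8113 - 1.4197
  = 0.8113 bits

Distribution 2 (X, Y):
Marginal P(X) (row sums):
  P(X=0) = 7/64 + 7/128 + 91/128 = 7/8
  P(X=1) = 1/64 + 1/128 + 13/128 = 1/8
Marginal P(Y) (column sums):
  P(Y=0) = 7/64 + 1/64 = 1/8
  P(Y=1) = 7/128 + 1/128 = 1/16
  P(Y=2) = 91/128 + 13/128 = 13/16

H(X) = -[(7/8)·log₂(7/8) + (1/8)·log₂(1/8)]
  = 0.1686 + 0.3750
  = 0.5436 bits
H(Y) = -[(1/8)·log₂(1/8) + (1/16)·log₂(1/16) + (13/16)·log₂(13/16)]
  = 0.3750 + 0.2500 + 0.2434
  = 0.8684 bits
H(X,Y) = -[(7/64)·log₂(7/64) + (7/128)·log₂(7/128) + (91/128)·log₂(91/128) + (1/64)·log₂(1/64) + (1/128)·log₂(1/128) + (13/128)·log₂(13/128)]
  = 0.3492 + 0.2293 + 0.3499 + 0.0938 + 0.0547 + 0.3351
  = 1.4120 bits

I(X;Y) = H(X) + H(Y) - H(X,Y)
  = 0.5436 + 0.8684 - 1.4120
  = 0.0000 bits

I(S;T) = 0.8113 bits > I(X;Y) = 0.0000 bits, so (S, T) has the higher mutual information (stronger dependence).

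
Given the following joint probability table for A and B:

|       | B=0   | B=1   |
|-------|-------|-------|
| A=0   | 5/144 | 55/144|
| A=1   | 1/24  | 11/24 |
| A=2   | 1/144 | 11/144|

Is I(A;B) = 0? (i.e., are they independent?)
Marginal P(A) (row sums):
  P(A=0) = 5/144 + 55/144 = 5/12
  P(A=1) = 1/24 + 11/24 = 1/2
  P(A=2) = 1/144 + 11/144 = 1/12
Marginal P(B) (column sums):
  P(B=0) = 5/144 + 1/24 + 1/144 = 1/12
  P(B=1) = 55/144 + 11/24 + 11/144 = 11/12

A and B are independent iff P(A=i,B=j) = P(A=i)·P(B=j) for every cell.
  P(A=0)·P(B=0) = 5/12 × 1/12 = 5/144 = P(A=0,B=0) ✓
  P(A=0)·P(B=1) = 5/12 × 11/12 = 55/144 = P(A=0,B=1) ✓
  P(A=1)·P(B=0) = 1/2 × 1/12 = 1/24 = P(A=1,B=0) ✓
  P(A=1)·P(B=1) = 1/2 × 11/12 = 11/24 = P(A=1,B=1) ✓
  P(A=2)·P(B=0) = 1/12 × 1/12 = 1/144 = P(A=2,B=0) ✓
  P(A=2)·P(B=1) = 1/12 × 11/12 = 11/144 = P(A=2,B=1) ✓

Yes, A and B are independent: every cell factors, so I(A;B) = 0 bits.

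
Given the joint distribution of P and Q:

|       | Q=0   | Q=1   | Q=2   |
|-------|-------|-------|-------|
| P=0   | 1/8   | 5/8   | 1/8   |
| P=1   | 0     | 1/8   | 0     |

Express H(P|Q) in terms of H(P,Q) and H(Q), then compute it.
H(P|Q) = H(P,Q) - H(Q)

Marginal P(Q) (column sums):
  P(Q=0) = 1/8 + 0 = 1/8
  P(Q=1) = 5/8 + 1/8 = 3/4
  P(Q=2) = 1/8 + 0 = 1/8

H(P,Q) = -[(1/8)·log₂(1/8) + (5/8)·log₂(5/8) + (1/8)·log₂(1/8) + (1/8)·log₂(1/8)]
  = 0.3750 + 0.4238 + 0.3750 + 0.3750
  = 1.5488 bits
H(Q) = -[(1/8)·log₂(1/8) + (3/4)·log₂(3/4) + (1/8)·log₂(1/8)]
  = 0.3750 + 0.3113 + 0.3750
  = 1.0613 bits

H(P|Q) = 1.5488 - 1.0613 = 0.4875 bits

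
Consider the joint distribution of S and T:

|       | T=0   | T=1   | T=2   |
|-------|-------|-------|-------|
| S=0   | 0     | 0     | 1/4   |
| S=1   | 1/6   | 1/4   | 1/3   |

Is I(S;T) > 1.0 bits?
Marginal P(S) (row sums):
  P(S=0) = 0 + 0 + 1/4 = 1/4
  P(S=1) = 1/6 + 1/4 + 1/3 = 3/4
Marginal P(T) (column sums):
  P(T=0) = 0 + 1/6 = 1/6
  P(T=1) = 0 + 1/4 = 1/4
  P(T=2) = 1/4 + 1/3 = 7/12

H(S) = -[(1/4)·log₂(1/4) + (3/4)·log₂(3/4)]
  = 0.5000 + 0.3113
  = 0.8113 bits
H(T) = -[(1/6)·log₂(1/6) + (1/4)·log₂(1/4) + (7/12)·log₂(7/12)]
  = 0.4308 + 0.5000 + 0.4536
  = 1.3844 bits
H(S,T) = -[(1/4)·log₂(1/4) + (1/6)·log₂(1/6) + (1/4)·log₂(1/4) + (1/3)·log₂(1/3)]
  = 0.5000 + 0.4308 + 0.5000 + 0.5283
  = 1.9591 bits

I(S;T) = H(S) + H(T) - H(S,T)
  = 0.8113 + 1.3844 - 1.9591
  = 0.2366 bits

No. I(S;T) = 0.2366 bits, which is ≤ 1.0 bits.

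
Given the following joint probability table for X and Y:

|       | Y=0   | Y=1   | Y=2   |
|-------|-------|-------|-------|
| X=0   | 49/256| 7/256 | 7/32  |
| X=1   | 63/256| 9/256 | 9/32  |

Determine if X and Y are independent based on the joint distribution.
Marginal P(X) (row sums):
  P(X=0) = 49/256 + 7/256 + 7/32 = 7/16
  P(X=1) = 63/256 + 9/256 + 9/32 = 9/16
Marginal P(Y) (column sums):
  P(Y=0) = 49/256 + 63/256 = 7/16
  P(Y=1) = 7/256 + 9/256 = 1/16
  P(Y=2) = 7/32 + 9/32 = 1/2

X and Y are independent iff P(X=i,Y=j) = P(X=i)·P(Y=j) for every cell.
  P(X=0)·P(Y=0) = 7/16 × 7/16 = 49/256 = P(X=0,Y=0) ✓
  P(X=0)·P(Y=1) = 7/16 × 1/16 = 7/256 = P(X=0,Y=1) ✓
  P(X=0)·P(Y=2) = 7/16 × 1/2 = 7/32 = P(X=0,Y=2) ✓
  P(X=1)·P(Y=0) = 9/16 × 7/16 = 63/256 = P(X=1,Y=0) ✓
  P(X=1)·P(Y=1) = 9/16 × 1/16 = 9/256 = P(X=1,Y=1) ✓
  P(X=1)·P(Y=2) = 9/16 × 1/2 = 9/32 = P(X=1,Y=2) ✓

Yes, X and Y are independent: every cell factors, so I(X;Y) = 0 bits.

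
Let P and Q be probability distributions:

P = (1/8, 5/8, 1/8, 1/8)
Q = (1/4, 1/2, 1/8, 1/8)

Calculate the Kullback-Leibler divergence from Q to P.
D(P||Q) = Σ P(i) log₂(P(i)/Q(i))
  i=0: (1/8) × log₂((1/8)/(1/4)) = (1/8) × log₂(1/2) = -0.1250
  i=1: (5/8) × log₂((5/8)/(1/2)) = (5/8) × log₂(5/4) = 0.2012
  i=2: (1/8) × log₂((1/8)/(1/8)) = (1/8) × log₂(1) = 0.0000
  i=3: (1/8) × log₂((1/8)/(1/8)) = (1/8) × log₂(1) = 0.0000
D(P||Q) = -0.1250 + 0.2012 + 0.0000 + 0.0000
  = 0.0762 bits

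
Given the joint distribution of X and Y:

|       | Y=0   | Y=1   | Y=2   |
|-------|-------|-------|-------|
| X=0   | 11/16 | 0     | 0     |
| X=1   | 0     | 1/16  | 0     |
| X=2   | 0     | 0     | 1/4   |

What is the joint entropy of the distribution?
H(X,Y) = -Σ P(X,Y) log₂ P(X,Y), summed over the non-zero cells:
H(X,Y) = -[(11/16)·log₂(11/16) + (1/16)·log₂(1/16) + (1/4)·log₂(1/4)]
  = 0.3716 + 0.2500 + 0.5000
  = 1.1216 bits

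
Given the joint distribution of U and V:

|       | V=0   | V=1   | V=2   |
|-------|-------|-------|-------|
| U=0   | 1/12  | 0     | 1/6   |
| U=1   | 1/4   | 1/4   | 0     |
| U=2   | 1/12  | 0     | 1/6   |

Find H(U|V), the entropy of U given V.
Marginal P(V) (column sums):
  P(V=0) = 1/12 + 1/4 + 1/12 = 5/12
  P(V=1) = 0 + 1/4 + 0 = 1/4
  P(V=2) = 1/6 + 0 + 1/6 = 1/3

H(U|V) = -Σ P(U,V)·log₂ P(U|V), where P(U|V) = P(U,V) / P(V)
  (cells with P(U,V) = 0 contribute 0)
  (U=0,V=0): P(U|V) = (1/12)/(5/12) = 1/5;  -(1/12)·log₂(1/5) = 0.1935
  (U=0,V=2): P(U|V) = (1/6)/(1/3) = 1/2;  -(1/6)·log₂(1/2) = 0.1667
  (U=1,V=0): P(U|V) = (1/4)/(5/12) = 3/5;  -(1/4)·log₂(3/5) = 0.1842
  (U=1,V=1): P(U|V) = (1/4)/(1/4) = 1;  -(1/4)·log₂(1) = 0.0000
  (U=2,V=0): P(U|V) = (1/12)/(5/12) = 1/5;  -(1/12)·log₂(1/5) = 0.1935
  (U=2,V=2): P(U|V) = (1/6)/(1/3) = 1/2;  -(1/6)·log₂(1/2) = 0.1667
H(U|V) = 0.1935 + 0.1667 + 0.1842 + 0.0000 + 0.1935 + 0.1667
  = 0.9046 bits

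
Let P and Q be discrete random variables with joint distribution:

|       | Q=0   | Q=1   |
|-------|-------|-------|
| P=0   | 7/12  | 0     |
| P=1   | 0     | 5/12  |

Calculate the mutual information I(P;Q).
Marginal P(P) (row sums):
  P(P=0) = 7/12 + 0 = 7/12
  P(P=1) = 0 + 5/12 = 5/12
Marginal P(Q) (column sums):
  P(Q=0) = 7/12 + 0 = 7/12
  P(Q=1) = 0 + 5/12 = 5/12

H(P) = -[(7/12)·log₂(7/12) + (5/12)·log₂(5/12)]
  = 0.4536 + 0.5263
  = 0.9799 bits
H(Q) = -[(7/12)·log₂(7/12) + (5/12)·log₂(5/12)]
  = 0.4536 + 0.5263
  = 0.9799 bits
H(P,Q) = -[(7/12)·log₂(7/12) + (5/12)·log₂(5/12)]
  = 0.4536 + 0.5263
  = 0.9799 bits

I(P;Q) = H(P) + H(Q) - H(P,Q)
  = 0.9799 + 0.9799 - 0.9799
  = 0.9799 bits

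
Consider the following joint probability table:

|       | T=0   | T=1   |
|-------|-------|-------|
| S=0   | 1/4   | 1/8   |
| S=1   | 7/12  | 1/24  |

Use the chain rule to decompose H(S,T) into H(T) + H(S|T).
By the chain rule: H(S,T) = H(T) + H(S|T)

Marginal P(T) (column sums):
  P(T=0) = 1/4 + 7/12 = 5/6
  P(T=1) = 1/8 + 1/24 = 1/6
H(T) = -[(5/6)·log₂(5/6) + (1/6)·log₂(1/6)]
  = 0.2192 + 0.4308
  = 0.6500 bits
H(S|T) = -Σ P(S,T)·log₂ P(S|T), where P(S|T) = P(S,T) / P(T)
  (S=0,T=0): P(S|T) = (1/4)/(5/6) = 3/10;  -(1/4)·log₂(3/10) = 0.4342
  (S=0,T=1): P(S|T) = (1/8)/(1/6) = 3/4;  -(1/8)·log₂(3/4) = 0.0519
  (S=1,T=0): P(S|T) = (7/12)/(5/6) = 7/10;  -(7/12)·log₂(7/10) = 0.3002
  (S=1,T=1): P(S|T) = (1/24)/(1/6) = 1/4;  -(1/24)·log₂(1/4) = 0.0833
H(S|T) = 0.4342 + 0.0519 + 0.3002 + 0.0833
  = 0.8696 bits

H(S,T) = H(T) + H(S|T) = 0.6500 + 0.8696 = 1.5196 bits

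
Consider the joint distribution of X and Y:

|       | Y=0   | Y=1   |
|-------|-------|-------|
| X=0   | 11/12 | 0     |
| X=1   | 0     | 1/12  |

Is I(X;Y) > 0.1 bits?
Marginal P(X) (row sums):
  P(X=0) = 11/12 + 0 = 11/12
  P(X=1) = 0 + 1/12 = 1/12
Marginal P(Y) (column sums):
  P(Y=0) = 11/12 + 0 = 11/12
  P(Y=1) = 0 + 1/12 = 1/12

H(X) = -[(11/12)·log₂(11/12) + (1/12)·log₂(1/12)]
  = 0.1151 + 0.2987
  = 0.4138 bits
H(Y) = -[(11/12)·log₂(11/12) + (1/12)·log₂(1/12)]
  = 0.1151 + 0.2987
  = 0.4138 bits
H(X,Y) = -[(11/12)·log₂(11/12) + (1/12)·log₂(1/12)]
  = 0.1151 + 0.2987
  = 0.4138 bits

I(X;Y) = H(X) + H(Y) - H(X,Y)
  = 0.4138 + 0.4138 - 0.4138
  = 0.4138 bits

Yes. I(X;Y) = 0.4138 bits, which is > 0.1 bits.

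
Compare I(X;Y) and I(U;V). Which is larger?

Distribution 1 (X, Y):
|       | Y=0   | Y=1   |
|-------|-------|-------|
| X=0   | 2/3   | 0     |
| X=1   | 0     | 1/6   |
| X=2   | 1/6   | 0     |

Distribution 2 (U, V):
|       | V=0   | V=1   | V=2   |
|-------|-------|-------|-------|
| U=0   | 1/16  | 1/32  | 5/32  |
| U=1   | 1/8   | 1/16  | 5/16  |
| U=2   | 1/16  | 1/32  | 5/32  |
Distribution 1 (X, Y):
Marginal P(X) (row sums):
  P(X=0) = 2/3 + 0 = 2/3
  P(X=1) = 0 + 1/6 = 1/6
  P(X=2) = 1/6 + 0 = 1/6
Marginal P(Y) (column sums):
  P(Y=0) = 2/3 + 0 + 1/6 = 5/6
  P(Y=1) = 0 + 1/6 + 0 = 1/6

H(X) = -[(2/3)·log₂(2/3) + (1/6)·log₂(1/6) + (1/6)·log₂(1/6)]
  = 0.3900 + 0.4308 + 0.4308
  = 1.2516 bits
H(Y) = -[(5/6)·log₂(5/6) + (1/6)·log₂(1/6)]
  = 0.2192 + 0.4308
  = 0.6500 bits
H(X,Y) = -[(2/3)·log₂(2/3) + (1/6)·log₂(1/6) + (1/6)·log₂(1/6)]
  = 0.3900 + 0.4308 + 0.4308
  = 1.2516 bits

I(X;Y) = H(X) + H(Y) - H(X,Y)
  = 1.2516 + 0.6500 - 1.2516
  = 0.6500 bits

Distribution 2 (U, V):
Marginal P(U) (row sums):
  P(U=0) = 1/16 + 1/32 + 5/32 = 1/4
  P(U=1) = 1/8 + 1/16 + 5/16 = 1/2
  P(U=2) = 1/16 + 1/32 + 5/32 = 1/4
Marginal P(V) (column sums):
  P(V=0) = 1/16 + 1/8 + 1/16 = 1/4
  P(V=1) = 1/32 + 1/16 + 1/32 = 1/8
  P(V=2) = 5/32 + 5/16 + 5/32 = 5/8

H(U) = -[(1/4)·log₂(1/4) + (1/2)·log₂(1/2) + (1/4)·log₂(1/4)]
  = 0.5000 + 0.5000 + 0.5000
  = 1.5000 bits
H(V) = -[(1/4)·log₂(1/4) + (1/8)·log₂(1/8) + (5/8)·log₂(5/8)]
  = 0.5000 + 0.3750 + 0.4238
  = 1.2988 bits
H(U,V) = -[(1/16)·log₂(1/16) + (1/32)·log₂(1/32) + (5/32)·log₂(5/32) + (1/8)·log₂(1/8) + (1/16)·log₂(1/16) + (5/16)·log₂(5/16) + (1/16)·log₂(1/16) + (1/32)·log₂(1/32) + (5/32)·log₂(5/32)]
  = 0.2500 + 0.1563 + 0.4184 + 0.3750 + 0.2500 + 0.5244 + 0.2500 + 0.1563 + 0.4184
  = 2.7988 bits

I(U;V) = H(U) + H(V) - H(U,V)
  = 1.5000 + 1.2988 - 2.7988
  = 0.0000 bits

I(X;Y) = 0.6500 bits > I(U;V) = 0.0000 bits, so (X, Y) has the higher mutual information (stronger dependence).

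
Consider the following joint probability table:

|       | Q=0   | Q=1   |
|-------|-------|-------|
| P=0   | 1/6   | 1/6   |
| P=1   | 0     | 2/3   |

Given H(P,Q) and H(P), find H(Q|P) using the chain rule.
From the chain rule: H(P,Q) = H(P) + H(Q|P)
Therefore: H(Q|P) = H(P,Q) - H(P)

H(P,Q) = -[(1/6)·log₂(1/6) + (1/6)·log₂(1/6) + (2/3)·log₂(2/3)]
  = 0.4308 + 0.4308 + 0.3900
  = 1.2516 bits
Marginal P(P) (row sums):
  P(P=0) = 1/6 + 1/6 = 1/3
  P(P=1) = 0 + 2/3 = 2/3
H(P) = -[(1/3)·log₂(1/3) + (2/3)·log₂(2/3)]
  = 0.5283 + 0.3900
  = 0.9183 bits

H(Q|P) = 1.2516 - 0.9183 = 0.3333 bits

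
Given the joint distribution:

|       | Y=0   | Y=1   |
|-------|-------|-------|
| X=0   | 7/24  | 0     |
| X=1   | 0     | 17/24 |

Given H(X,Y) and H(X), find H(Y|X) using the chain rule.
From the chain rule: H(X,Y) = H(X) + H(Y|X)
Therefore: H(Y|X) = H(X,Y) - H(X)

H(X,Y) = -[(7/24)·log₂(7/24) + (17/24)·log₂(17/24)]
  = 0.5185 + 0.3524
  = 0.8709 bits
Marginal P(X) (row sums):
  P(X=0) = 7/24 + 0 = 7/24
  P(X=1) = 0 + 17/24 = 17/24
H(X) = -[(7/24)·log₂(7/24) + (17/24)·log₂(17/24)]
  = 0.5185 + 0.3524
  = 0.8709 bits

H(Y|X) = 0.8709 - 0.8709 = 0.0000 bits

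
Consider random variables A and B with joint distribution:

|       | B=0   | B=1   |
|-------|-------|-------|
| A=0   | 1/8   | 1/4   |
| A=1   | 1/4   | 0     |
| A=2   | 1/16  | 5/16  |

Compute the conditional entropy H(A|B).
Marginal P(B) (column sums):
  P(B=0) = 1/8 + 1/4 + 1/16 = 7/16
  P(B=1) = 1/4 + 0 + 5/16 = 9/16

H(A|B) = -Σ P(A,B)·log₂ P(A|B), where P(A|B) = P(A,B) / P(B)
  (cells with P(A,B) = 0 contribute 0)
  (A=0,B=0): P(A|B) = (1/8)/(7/16) = 2/7;  -(1/8)·log₂(2/7) = 0.2259
  (A=0,B=1): P(A|B) = (1/4)/(9/16) = 4/9;  -(1/4)·log₂(4/9) = 0.2925
  (A=1,B=0): P(A|B) = (1/4)/(7/16) = 4/7;  -(1/4)·log₂(4/7) = 0.2018
  (A=2,B=0): P(A|B) = (1/16)/(7/16) = 1/7;  -(1/16)·log₂(1/7) = 0.1755
  (A=2,B=1): P(A|B) = (5/16)/(9/16) = 5/9;  -(5/16)·log₂(5/9) = 0.2650
H(A|B) = 0.2259 + 0.2925 + 0.2018 + 0.1755 + 0.2650
  = 1.1607 bits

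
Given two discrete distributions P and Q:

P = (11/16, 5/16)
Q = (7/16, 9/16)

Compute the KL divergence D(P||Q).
D(P||Q) = Σ P(i) log₂(P(i)/Q(i))
  i=0: (11/16) × log₂((11/16)/(7/16)) = (11/16) × log₂(11/7) = 0.4483
  i=1: (5/16) × log₂((5/16)/(9/16)) = (5/16) × log₂(5/9) = -0.2650
D(P||Q) = 0.4483 - 0.2650
  = 0.1833 bits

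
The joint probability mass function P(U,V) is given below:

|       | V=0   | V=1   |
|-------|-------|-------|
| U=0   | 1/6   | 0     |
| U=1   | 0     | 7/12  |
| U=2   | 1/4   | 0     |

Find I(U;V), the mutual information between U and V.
Marginal P(U) (row sums):
  P(U=0) = 1/6 + 0 = 1/6
  P(U=1) = 0 + 7/12 = 7/12
  P(U=2) = 1/4 + 0 = 1/4
Marginal P(V) (column sums):
  P(V=0) = 1/6 + 0 + 1/4 = 5/12
  P(V=1) = 0 + 7/12 + 0 = 7/12

H(U) = -[(1/6)·log₂(1/6) + (7/12)·log₂(7/12) + (1/4)·log₂(1/4)]
  = 0.4308 + 0.4536 + 0.5000
  = 1.3844 bits
H(V) = -[(5/12)·log₂(5/12) + (7/12)·log₂(7/12)]
  = 0.5263 + 0.4536
  = 0.9799 bits
H(U,V) = -[(1/6)·log₂(1/6) + (7/12)·log₂(7/12) + (1/4)·log₂(1/4)]
  = 0.4308 + 0.4536 + 0.5000
  = 1.3844 bits

I(U;V) = H(U) + H(V) - H(U,V)
  = 1.3844 + 0.9799 - 1.3844
  = 0.9799 bits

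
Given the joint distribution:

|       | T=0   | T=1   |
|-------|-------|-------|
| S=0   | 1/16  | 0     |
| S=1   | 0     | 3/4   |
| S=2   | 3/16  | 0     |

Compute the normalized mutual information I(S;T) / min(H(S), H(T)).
Marginal P(S) (row sums):
  P(S=0) = 1/16 + 0 = 1/16
  P(S=1) = 0 + 3/4 = 3/4
  P(S=2) = 3/16 + 0 = 3/16
Marginal P(T) (column sums):
  P(T=0) = 1/16 + 0 + 3/16 = 1/4
  P(T=1) = 0 + 3/4 + 0 = 3/4

H(S) = -[(1/16)·log₂(1/16) + (3/4)·log₂(3/4) + (3/16)·log₂(3/16)]
  = 0.2500 + 0.3113 + 0.4528
  = 1.0141 bits
H(T) = -[(1/4)·log₂(1/4) + (3/4)·log₂(3/4)]
  = 0.5000 + 0.3113
  = 0.8113 bits
H(S,T) = -[(1/16)·log₂(1/16) + (3/4)·log₂(3/4) + (3/16)·log₂(3/16)]
  = 0.2500 + 0.3113 + 0.4528
  = 1.0141 bits

I(S;T) = H(S) + H(T) - H(S,T)
  = 1.0141 + 0.8113 - 1.0141
  = 0.8113 bits

min(H(S), H(T)) = min(1.0141, 0.8113) = 0.8113 bits
Normalized MI = 0.8113 / 0.8113 = 1.0000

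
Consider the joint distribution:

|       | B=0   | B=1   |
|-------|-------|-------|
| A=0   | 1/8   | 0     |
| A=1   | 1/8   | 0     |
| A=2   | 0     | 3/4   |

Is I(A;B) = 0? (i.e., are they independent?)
Marginal P(A) (row sums):
  P(A=0) = 1/8 + 0 = 1/8
  P(A=1) = 1/8 + 0 = 1/8
  P(A=2) = 0 + 3/4 = 3/4
Marginal P(B) (column sums):
  P(B=0) = 1/8 + 1/8 + 0 = 1/4
  P(B=1) = 0 + 0 + 3/4 = 3/4

A and B are independent iff P(A=i,B=j) = P(A=i)·P(B=j) for every cell.
  P(A=0)·P(B=0) = 1/8 × 1/4 = 1/32, but P(A=0,B=0) = 1/8 ✗

No, A and B are not independent. Quantitatively, I(A;B) > 0:

H(A) = -[(1/8)·log₂(1/8) + (1/8)·log₂(1/8) + (3/4)·log₂(3/4)]
  = 0.3750 + 0.3750 + 0.3113
  = 1.0613 bits
H(B) = -[(1/4)·log₂(1/4) + (3/4)·log₂(3/4)]
  = 0.5000 + 0.3113
  = 0.8113 bits
H(A,B) = -[(1/8)·log₂(1/8) + (1/8)·log₂(1/8) + (3/4)·log₂(3/4)]
  = 0.3750 + 0.3750 + 0.3113
  = 1.0613 bits
I(A;B) = H(A) + H(B) - H(A,B) = 1.0613 + 0.8113 - 1.0613 = 0.8113 bits > 0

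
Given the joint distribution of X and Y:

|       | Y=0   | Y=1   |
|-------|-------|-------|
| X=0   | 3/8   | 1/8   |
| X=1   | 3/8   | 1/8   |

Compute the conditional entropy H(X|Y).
Marginal P(Y) (column sums):
  P(Y=0) = 3/8 + 3/8 = 3/4
  P(Y=1) = 1/8 + 1/8 = 1/4

H(X|Y) = -Σ P(X,Y)·log₂ P(X|Y), where P(X|Y) = P(X,Y) / P(Y)
  (X=0,Y=0): P(X|Y) = (3/8)/(3/4) = 1/2;  -(3/8)·log₂(1/2) = 0.3750
  (X=0,Y=1): P(X|Y) = (1/8)/(1/4) = 1/2;  -(1/8)·log₂(1/2) = 0.1250
  (X=1,Y=0): P(X|Y) = (3/8)/(3/4) = 1/2;  -(3/8)·log₂(1/2) = 0.3750
  (X=1,Y=1): P(X|Y) = (1/8)/(1/4) = 1/2;  -(1/8)·log₂(1/2) = 0.1250
H(X|Y) = 0.3750 + 0.1250 + 0.3750 + 0.1250
  = 1.0000 bits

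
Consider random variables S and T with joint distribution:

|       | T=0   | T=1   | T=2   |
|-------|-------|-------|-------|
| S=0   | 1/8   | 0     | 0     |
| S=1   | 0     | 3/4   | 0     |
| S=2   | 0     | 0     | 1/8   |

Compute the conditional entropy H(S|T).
Marginal P(T) (column sums):
  P(T=0) = 1/8 + 0 + 0 = 1/8
  P(T=1) = 0 + 3/4 + 0 = 3/4
  P(T=2) = 0 + 0 + 1/8 = 1/8

H(S|T) = -Σ P(S,T)·log₂ P(S|T), where P(S|T) = P(S,T) / P(T)
  (cells with P(S,T) = 0 contribute 0)
  (S=0,T=0): P(S|T) = (1/8)/(1/8) = 1;  -(1/8)·log₂(1) = 0.0000
  (S=1,T=1): P(S|T) = (3/4)/(3/4) = 1;  -(3/4)·log₂(1) = 0.0000
  (S=2,T=2): P(S|T) = (1/8)/(1/8) = 1;  -(1/8)·log₂(1) = 0.0000
H(S|T) = 0.0000 + 0.0000 + 0.0000
  = 0.0000 bits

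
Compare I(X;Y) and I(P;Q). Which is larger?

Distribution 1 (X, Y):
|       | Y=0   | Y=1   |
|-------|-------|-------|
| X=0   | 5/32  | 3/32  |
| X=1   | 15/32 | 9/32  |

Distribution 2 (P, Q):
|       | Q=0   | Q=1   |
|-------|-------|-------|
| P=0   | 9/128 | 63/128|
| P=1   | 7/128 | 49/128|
Distribution 1 (X, Y):
Marginal P(X) (row sums):
  P(X=0) = 5/32 + 3/32 = 1/4
  P(X=1) = 15/32 + 9/32 = 3/4
Marginal P(Y) (column sums):
  P(Y=0) = 5/32 + 15/32 = 5/8
  P(Y=1) = 3/32 + 9/32 = 3/8

H(X) = -[(1/4)·log₂(1/4) + (3/4)·log₂(3/4)]
  = 0.5000 + 0.3113
  = 0.8113 bits
H(Y) = -[(5/8)·log₂(5/8) + (3/8)·log₂(3/8)]
  = 0.4238 + 0.5306
  = 0.9544 bits
H(X,Y) = -[(5/32)·log₂(5/32) + (3/32)·log₂(3/32) + (15/32)·log₂(15/32) + (9/32)·log₂(9/32)]
  = 0.4184 + 0.3202 + 0.5124 + 0.5147
  = 1.7657 bits

I(X;Y) = H(X) + H(Y) - H(X,Y)
  = 0.8113 + 0.9544 - 1.7657
  = 0.0000 bits

Distribution 2 (P, Q):
Marginal P(P) (row sums):
  P(P=0) = 9/128 + 63/128 = 9/16
  P(P=1) = 7/128 + 49/128 = 7/16
Marginal P(Q) (column sums):
  P(Q=0) = 9/128 + 7/128 = 1/8
  P(Q=1) = 63/128 + 49/128 = 7/8

H(P) = -[(9/16)·log₂(9/16) + (7/16)·log₂(7/16)]
  = 0.4669 + 0.5218
  = 0.9887 bits
H(Q) = -[(1/8)·log₂(1/8) + (7/8)·log₂(7/8)]
  = 0.3750 + 0.1686
  = 0.5436 bits
H(P,Q) = -[(9/128)·log₂(9/128) + (63/128)·log₂(63/128) + (7/128)·log₂(7/128) + (49/128)·log₂(49/128)]
  = 0.2693 + 0.5034 + 0.2293 + 0.5303
  = 1.5323 bits

I(P;Q) = H(P) + H(Q) - H(P,Q)
  = 0.9887 + 0.5436 - 1.5323
  = 0.0000 bits

Both joint tables factor as the product of their marginals, so I(X;Y) = I(P;Q) = 0 bits: neither is larger (both pairs are independent).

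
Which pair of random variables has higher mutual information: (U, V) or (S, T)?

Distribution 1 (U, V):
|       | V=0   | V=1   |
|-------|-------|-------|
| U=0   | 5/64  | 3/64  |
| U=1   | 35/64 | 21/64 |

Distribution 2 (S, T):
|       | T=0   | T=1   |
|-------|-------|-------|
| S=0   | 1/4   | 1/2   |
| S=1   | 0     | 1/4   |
Distribution 1 (U, V):
Marginal P(U) (row sums):
  P(U=0) = 5/64 + 3/64 = 1/8
  P(U=1) = 35/64 + 21/64 = 7/8
Marginal P(V) (column sums):
  P(V=0) = 5/64 + 35/64 = 5/8
  P(V=1) = 3/64 + 21/64 = 3/8

H(U) = -[(1/8)·log₂(1/8) + (7/8)·log₂(7/8)]
  = 0.3750 + 0.1686
  = 0.5436 bits
H(V) = -[(5/8)·log₂(5/8) + (3/8)·log₂(3/8)]
  = 0.4238 + 0.5306
  = 0.9544 bits
H(U,V) = -[(5/64)·log₂(5/64) + (3/64)·log₂(3/64) + (35/64)·log₂(35/64) + (21/64)·log₂(21/64)]
  = 0.2873 + 0.2070 + 0.4762 + 0.5275
  = 1.4980 bits

I(U;V) = H(U) + H(V) - H(U,V)
  = 0.5436 + 0.9544 - 1.4980
  = 0.0000 bits

Distribution 2 (S, T):
Marginal P(S) (row sums):
  P(S=0) = 1/4 + 1/2 = 3/4
  P(S=1) = 0 + 1/4 = 1/4
Marginal P(T) (column sums):
  P(T=0) = 1/4 + 0 = 1/4
  P(T=1) = 1/2 + 1/4 = 3/4

H(S) = -[(3/4)·log₂(3/4) + (1/4)·log₂(1/4)]
  = 0.3113 + 0.5000
  = 0.8113 bits
H(T) = -[(1/4)·log₂(1/4) + (3/4)·log₂(3/4)]
  = 0.5000 + 0.3113
  = 0.8113 bits
H(S,T) = -[(1/4)·log₂(1/4) + (1/2)·log₂(1/2) + (1/4)·log₂(1/4)]
  = 0.5000 + 0.5000 + 0.5000
  = 1.5000 bits

I(S;T) = H(S) + H(T) - H(S,T)
  = 0.8113 + 0.8113 - 1.5000
  = 0.1226 bits

I(S;T) = 0.1226 bits > I(U;V) = 0.0000 bits, so (S, T) has the higher mutual information (stronger dependence).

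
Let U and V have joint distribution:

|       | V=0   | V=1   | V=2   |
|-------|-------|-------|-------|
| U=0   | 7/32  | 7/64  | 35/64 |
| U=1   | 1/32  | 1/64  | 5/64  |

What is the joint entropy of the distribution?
H(U,V) = -Σ P(U,V) log₂ P(U,V), summed over the non-zero cells:
H(U,V) = -[(7/32)·log₂(7/32) + (7/64)·log₂(7/64) + (35/64)·log₂(35/64) + (1/32)·log₂(1/32) + (1/64)·log₂(1/64) + (5/64)·log₂(5/64)]
  = 0.4796 + 0.3492 + 0.4762 + 0.1563 + 0.0938 + 0.2873
  = 1.8424 bits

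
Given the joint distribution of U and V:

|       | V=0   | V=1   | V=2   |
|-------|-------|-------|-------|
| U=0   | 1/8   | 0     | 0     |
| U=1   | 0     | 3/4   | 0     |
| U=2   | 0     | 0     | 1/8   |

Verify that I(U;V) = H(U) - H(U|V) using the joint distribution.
Left side, from I(U;V) = H(U) + H(V) - H(U,V):
Marginal P(U) (row sums):
  P(U=0) = 1/8 + 0 + 0 = 1/8
  P(U=1) = 0 + 3/4 + 0 = 3/4
  P(U=2) = 0 + 0 + 1/8 = 1/8
Marginal P(V) (column sums):
  P(V=0) = 1/8 + 0 + 0 = 1/8
  P(V=1) = 0 + 3/4 + 0 = 3/4
  P(V=2) = 0 + 0 + 1/8 = 1/8

H(U) = -[(1/8)·log₂(1/8) + (3/4)·log₂(3/4) + (1/8)·log₂(1/8)]
  = 0.3750 + 0.3113 + 0.3750
  = 1.0613 bits
H(V) = -[(1/8)·log₂(1/8) + (3/4)·log₂(3/4) + (1/8)·log₂(1/8)]
  = 0.3750 + 0.3113 + 0.3750
  = 1.0613 bits
H(U,V) = -[(1/8)·log₂(1/8) + (3/4)·log₂(3/4) + (1/8)·log₂(1/8)]
  = 0.3750 + 0.3113 + 0.3750
  = 1.0613 bits

I(U;V) = H(U) + H(V) - H(U,V)
  = 1.0613 + 1.0613 - 1.0613
  = 1.0613 bits

Right side, with H(U|V) computed directly from the conditional probabilities:
H(U|V) = -Σ P(U,V)·log₂ P(U|V), where P(U|V) = P(U,V) / P(V)
  (cells with P(U,V) = 0 contribute 0)
  (U=0,V=0): P(U|V) = (1/8)/(1/8) = 1;  -(1/8)·log₂(1) = 0.0000
  (U=1,V=1): P(U|V) = (3/4)/(3/4) = 1;  -(3/4)·log₂(1) = 0.0000
  (U=2,V=2): P(U|V) = (1/8)/(1/8) = 1;  -(1/8)·log₂(1) = 0.0000
H(U|V) = 0.0000 + 0.0000 + 0.0000
  = 0.0000 bits
H(U) - H(U|V) = 1.0613 - 0.0000 = 1.0613 bits

Both sides equal 1.0613 bits, so I(U;V) = H(U) - H(U|V) ✓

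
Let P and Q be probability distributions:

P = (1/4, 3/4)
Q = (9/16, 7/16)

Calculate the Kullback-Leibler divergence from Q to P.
D(P||Q) = Σ P(i) log₂(P(i)/Q(i))
  i=0: (1/4) × log₂((1/4)/(9/16)) = (1/4) × log₂(4/9) = -0.2925
  i=1: (3/4) × log₂((3/4)/(7/16)) = (3/4) × log₂(12/7) = 0.5832
D(P||Q) = -0.2925 + 0.5832
  = 0.2907 bits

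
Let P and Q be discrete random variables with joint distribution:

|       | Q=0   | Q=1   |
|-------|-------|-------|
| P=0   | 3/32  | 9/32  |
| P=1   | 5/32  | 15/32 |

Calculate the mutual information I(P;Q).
Marginal P(P) (row sums):
  P(P=0) = 3/32 + 9/32 = 3/8
  P(P=1) = 5/32 + 15/32 = 5/8
Marginal P(Q) (column sums):
  P(Q=0) = 3/32 + 5/32 = 1/4
  P(Q=1) = 9/32 + 15/32 = 3/4

H(P) = -[(3/8)·log₂(3/8) + (5/8)·log₂(5/8)]
  = 0.5306 + 0.4238
  = 0.9544 bits
H(Q) = -[(1/4)·log₂(1/4) + (3/4)·log₂(3/4)]
  = 0.5000 + 0.3113
  = 0.8113 bits
H(P,Q) = -[(3/32)·log₂(3/32) + (9/32)·log₂(9/32) + (5/32)·log₂(5/32) + (15/32)·log₂(15/32)]
  = 0.3202 + 0.5147 + 0.4184 + 0.5124
  = 1.7657 bits

I(P;Q) = H(P) + H(Q) - H(P,Q)
  = 0.9544 + 0.8113 - 1.7657
  = 0.0000 bits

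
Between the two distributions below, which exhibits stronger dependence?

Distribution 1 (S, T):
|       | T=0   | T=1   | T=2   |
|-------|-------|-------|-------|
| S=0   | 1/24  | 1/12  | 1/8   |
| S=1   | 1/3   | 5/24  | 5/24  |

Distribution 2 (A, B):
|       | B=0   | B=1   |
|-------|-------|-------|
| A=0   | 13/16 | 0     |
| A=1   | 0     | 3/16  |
Distribution 1 (S, T):
Marginal P(S) (row sums):
  P(S=0) = 1/24 + 1/12 + 1/8 = 1/4
  P(S=1) = 1/3 + 5/24 + 5/24 = 3/4
Marginal P(T) (column sums):
  P(T=0) = 1/24 + 1/3 = 3/8
  P(T=1) = 1/12 + 5/24 = 7/24
  P(T=2) = 1/8 + 5/24 = 1/3

H(S) = -[(1/4)·log₂(1/4) + (3/4)·log₂(3/4)]
  = 0.5000 + 0.3113
  = 0.8113 bits
H(T) = -[(3/8)·log₂(3/8) + (7/24)·log₂(7/24) + (1/3)·log₂(1/3)]
  = 0.5306 + 0.5185 + 0.5283
  = 1.5774 bits
H(S,T) = -[(1/24)·log₂(1/24) + (1/12)·log₂(1/12) + (1/8)·log₂(1/8) + (1/3)·log₂(1/3) + (5/24)·log₂(5/24) + (5/24)·log₂(5/24)]
  = 0.1910 + 0.2987 + 0.3750 + 0.5283 + 0.4715 + 0.4715
  = 2.3360 bits

I(S;T) = H(S) + H(T) - H(S,T)
  = 0.8113 + 1.5774 - 2.3360
  = 0.0527 bits

Distribution 2 (A, B):
Marginal P(A) (row sums):
  P(A=0) = 13/16 + 0 = 13/16
  P(A=1) = 0 + 3/16 = 3/16
Marginal P(B) (column sums):
  P(B=0) = 13/16 + 0 = 13/16
  P(B=1) = 0 + 3/16 = 3/16

H(A) = -[(13/16)·log₂(13/16) + (3/16)·log₂(3/16)]
  = 0.2434 + 0.4528
  = 0.6962 bits
H(B) = -[(13/16)·log₂(13/16) + (3/16)·log₂(3/16)]
  = 0.2434 + 0.4528
  = 0.6962 bits
H(A,B) = -[(13/16)·log₂(13/16) + (3/16)·log₂(3/16)]
  = 0.2434 + 0.4528
  = 0.6962 bits

I(A;B) = H(A) + H(B) - H(A,B)
  = 0.6962 + 0.6962 - 0.6962
  = 0.6962 bits

I(A;B) = 0.6962 bits > I(S;T) = 0.0527 bits, so (A, B) has the higher mutual information (stronger dependence).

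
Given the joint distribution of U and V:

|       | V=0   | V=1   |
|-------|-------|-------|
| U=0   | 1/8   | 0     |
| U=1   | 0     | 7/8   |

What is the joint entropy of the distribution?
H(U,V) = -Σ P(U,V) log₂ P(U,V), summed over the non-zero cells:
H(U,V) = -[(1/8)·log₂(1/8) + (7/8)·log₂(7/8)]
  = 0.3750 + 0.1686
  = 0.5436 bits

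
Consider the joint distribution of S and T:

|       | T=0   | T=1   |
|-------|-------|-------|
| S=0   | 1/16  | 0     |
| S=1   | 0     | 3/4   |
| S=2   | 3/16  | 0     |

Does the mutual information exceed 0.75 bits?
Marginal P(S) (row sums):
  P(S=0) = 1/16 + 0 = 1/16
  P(S=1) = 0 + 3/4 = 3/4
  P(S=2) = 3/16 + 0 = 3/16
Marginal P(T) (column sums):
  P(T=0) = 1/16 + 0 + 3/16 = 1/4
  P(T=1) = 0 + 3/4 + 0 = 3/4

H(S) = -[(1/16)·log₂(1/16) + (3/4)·log₂(3/4) + (3/16)·log₂(3/16)]
  = 0.2500 + 0.3113 + 0.4528
  = 1.0141 bits
H(T) = -[(1/4)·log₂(1/4) + (3/4)·log₂(3/4)]
  = 0.5000 + 0.3113
  = 0.8113 bits
H(S,T) = -[(1/16)·log₂(1/16) + (3/4)·log₂(3/4) + (3/16)·log₂(3/16)]
  = 0.2500 + 0.3113 + 0.4528
  = 1.0141 bits

I(S;T) = H(S) + H(T) - H(S,T)
  = 1.0141 + 0.8113 - 1.0141
  = 0.8113 bits

Yes. I(S;T) = 0.8113 bits, which is > 0.75 bits.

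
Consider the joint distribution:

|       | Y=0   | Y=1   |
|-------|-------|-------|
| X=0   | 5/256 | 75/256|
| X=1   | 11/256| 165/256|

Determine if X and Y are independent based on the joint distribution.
Marginal P(X) (row sums):
  P(X=0) = 5/256 + 75/256 = 5/16
  P(X=1) = 11/256 + 165/256 = 11/16
Marginal P(Y) (column sums):
  P(Y=0) = 5/256 + 11/256 = 1/16
  P(Y=1) = 75/256 + 165/256 = 15/16

X and Y are independent iff P(X=i,Y=j) = P(X=i)·P(Y=j) for every cell.
  P(X=0)·P(Y=0) = 5/16 × 1/16 = 5/256 = P(X=0,Y=0) ✓
  P(X=0)·P(Y=1) = 5/16 × 15/16 = 75/256 = P(X=0,Y=1) ✓
  P(X=1)·P(Y=0) = 11/16 × 1/16 = 11/256 = P(X=1,Y=0) ✓
  P(X=1)·P(Y=1) = 11/16 × 15/16 = 165/256 = P(X=1,Y=1) ✓

Yes, X and Y are independent: every cell factors, so I(X;Y) = 0 bits.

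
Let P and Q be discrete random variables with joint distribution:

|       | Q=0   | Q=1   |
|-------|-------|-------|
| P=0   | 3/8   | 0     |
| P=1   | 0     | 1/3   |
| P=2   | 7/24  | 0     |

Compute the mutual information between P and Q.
Marginal P(P) (row sums):
  P(P=0) = 3/8 + 0 = 3/8
  P(P=1) = 0 + 1/3 = 1/3
  P(P=2) = 7/24 + 0 = 7/24
Marginal P(Q) (column sums):
  P(Q=0) = 3/8 + 0 + 7/24 = 2/3
  P(Q=1) = 0 + 1/3 + 0 = 1/3

H(P) = -[(3/8)·log₂(3/8) + (1/3)·log₂(1/3) + (7/24)·log₂(7/24)]
  = 0.5306 + 0.5283 + 0.5185
  = 1.5774 bits
H(Q) = -[(2/3)·log₂(2/3) + (1/3)·log₂(1/3)]
  = 0.3900 + 0.5283
  = 0.9183 bits
H(P,Q) = -[(3/8)·log₂(3/8) + (1/3)·log₂(1/3) + (7/24)·log₂(7/24)]
  = 0.5306 + 0.5283 + 0.5185
  = 1.5774 bits

I(P;Q) = H(P) + H(Q) - H(P,Q)
  = 1.5774 + 0.9183 - 1.5774
  = 0.9183 bits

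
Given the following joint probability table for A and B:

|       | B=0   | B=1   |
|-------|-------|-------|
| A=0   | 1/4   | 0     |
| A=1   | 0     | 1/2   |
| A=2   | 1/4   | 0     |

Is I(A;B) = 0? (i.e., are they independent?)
Marginal P(A) (row sums):
  P(A=0) = 1/4 + 0 = 1/4
  P(A=1) = 0 + 1/2 = 1/2
  P(A=2) = 1/4 + 0 = 1/4
Marginal P(B) (column sums):
  P(B=0) = 1/4 + 0 + 1/4 = 1/2
  P(B=1) = 0 + 1/2 + 0 = 1/2

A and B are independent iff P(A=i,B=j) = P(A=i)·P(B=j) for every cell.
  P(A=0)·P(B=0) = 1/4 × 1/2 = 1/8, but P(A=0,B=0) = 1/4 ✗

No, A and B are not independent. Quantitatively, I(A;B) > 0:

H(A) = -[(1/4)·log₂(1/4) + (1/2)·log₂(1/2) + (1/4)·log₂(1/4)]
  = 0.5000 + 0.5000 + 0.5000
  = 1.5000 bits
H(B) = -[(1/2)·log₂(1/2) + (1/2)·log₂(1/2)]
  = 0.5000 + 0.5000
  = 1.0000 bits
H(A,B) = -[(1/4)·log₂(1/4) + (1/2)·log₂(1/2) + (1/4)·log₂(1/4)]
  = 0.5000 + 0.5000 + 0.5000
  = 1.5000 bits
I(A;B) = H(A) + H(B) - H(A,B) = 1.5000 + 1.0000 - 1.5000 = 1.0000 bits > 0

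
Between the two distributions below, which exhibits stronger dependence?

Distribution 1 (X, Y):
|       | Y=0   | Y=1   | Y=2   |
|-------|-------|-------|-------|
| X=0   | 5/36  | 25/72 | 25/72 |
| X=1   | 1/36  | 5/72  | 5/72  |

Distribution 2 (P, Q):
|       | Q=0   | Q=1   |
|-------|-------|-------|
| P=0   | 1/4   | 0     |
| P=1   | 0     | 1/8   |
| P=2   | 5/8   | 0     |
Distribution 1 (X, Y):
Marginal P(X) (row sums):
  P(X=0) = 5/36 + 25/72 + 25/72 = 5/6
  P(X=1) = 1/36 + 5/72 + 5/72 = 1/6
Marginal P(Y) (column sums):
  P(Y=0) = 5/36 + 1/36 = 1/6
  P(Y=1) = 25/72 + 5/72 = 5/12
  P(Y=2) = 25/72 + 5/72 = 5/12

H(X) = -[(5/6)·log₂(5/6) + (1/6)·log₂(1/6)]
  = 0.2192 + 0.4308
  = 0.6500 bits
H(Y) = -[(1/6)·log₂(1/6) + (5/12)·log₂(5/12) + (5/12)·log₂(5/12)]
  = 0.4308 + 0.5263 + 0.5263
  = 1.4834 bits
H(X,Y) = -[(5/36)·log₂(5/36) + (25/72)·log₂(25/72) + (25/72)·log₂(25/72) + (1/36)·log₂(1/36) + (5/72)·log₂(5/72) + (5/72)·log₂(5/72)]
  = 0.3956 + 0.5299 + 0.5299 + 0.1436 + 0.2672 + 0.2672
  = 2.1334 bits

I(X;Y) = H(X) + H(Y) - H(X,Y)
  = 0.6500 + 1.4834 - 2.1334
  = 0.0000 bits

Distribution 2 (P, Q):
Marginal P(P) (row sums):
  P(P=0) = 1/4 + 0 = 1/4
  P(P=1) = 0 + 1/8 = 1/8
  P(P=2) = 5/8 + 0 = 5/8
Marginal P(Q) (column sums):
  P(Q=0) = 1/4 + 0 + 5/8 = 7/8
  P(Q=1) = 0 + 1/8 + 0 = 1/8

H(P) = -[(1/4)·log₂(1/4) + (1/8)·log₂(1/8) + (5/8)·log₂(5/8)]
  = 0.5000 + 0.3750 + 0.4238
  = 1.2988 bits
H(Q) = -[(7/8)·log₂(7/8) + (1/8)·log₂(1/8)]
  = 0.1686 + 0.3750
  = 0.5436 bits
H(P,Q) = -[(1/4)·log₂(1/4) + (1/8)·log₂(1/8) + (5/8)·log₂(5/8)]
  = 0.5000 + 0.3750 + 0.4238
  = 1.2988 bits

I(P;Q) = H(P) + H(Q) - H(P,Q)
  = 1.2988 + 0.5436 - 1.2988
  = 0.5436 bits

I(P;Q) = 0.5436 bits > I(X;Y) = 0.0000 bits, so (P, Q) has the higher mutual information (stronger dependence).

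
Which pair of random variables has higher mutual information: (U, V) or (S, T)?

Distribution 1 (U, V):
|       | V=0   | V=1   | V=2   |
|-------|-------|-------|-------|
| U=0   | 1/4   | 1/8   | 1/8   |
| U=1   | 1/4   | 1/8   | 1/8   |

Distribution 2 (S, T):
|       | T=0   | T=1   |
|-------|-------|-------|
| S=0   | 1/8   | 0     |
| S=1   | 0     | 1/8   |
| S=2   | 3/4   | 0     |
Distribution 1 (U, V):
Marginal P(U) (row sums):
  P(U=0) = 1/4 + 1/8 + 1/8 = 1/2
  P(U=1) = 1/4 + 1/8 + 1/8 = 1/2
Marginal P(V) (column sums):
  P(V=0) = 1/4 + 1/4 = 1/2
  P(V=1) = 1/8 + 1/8 = 1/4
  P(V=2) = 1/8 + 1/8 = 1/4

H(U) = -[(1/2)·log₂(1/2) + (1/2)·log₂(1/2)]
  = 0.5000 + 0.5000
  = 1.0000 bits
H(V) = -[(1/2)·log₂(1/2) + (1/4)·log₂(1/4) + (1/4)·log₂(1/4)]
  = 0.5000 + 0.5000 + 0.5000
  = 1.5000 bits
H(U,V) = -[(1/4)·log₂(1/4) + (1/8)·log₂(1/8) + (1/8)·log₂(1/8) + (1/4)·log₂(1/4) + (1/8)·log₂(1/8) + (1/8)·log₂(1/8)]
  = 0.5000 + 0.3750 + 0.3750 + 0.5000 + 0.3750 + 0.3750
  = 2.5000 bits

I(U;V) = H(U) + H(V) - H(U,V)
  = 1.0000 + 1.5000 - 2.5000
  = 0.0000 bits

Distribution 2 (S, T):
Marginal P(S) (row sums):
  P(S=0) = 1/8 + 0 = 1/8
  P(S=1) = 0 + 1/8 = 1/8
  P(S=2) = 3/4 + 0 = 3/4
Marginal P(T) (column sums):
  P(T=0) = 1/8 + 0 + 3/4 = 7/8
  P(T=1) = 0 + 1/8 + 0 = 1/8

H(S) = -[(1/8)·log₂(1/8) + (1/8)·log₂(1/8) + (3/4)·log₂(3/4)]
  = 0.3750 + 0.3750 + 0.3113
  = 1.0613 bits
H(T) = -[(7/8)·log₂(7/8) + (1/8)·log₂(1/8)]
  = 0.1686 + 0.3750
  = 0.5436 bits
H(S,T) = -[(1/8)·log₂(1/8) + (1/8)·log₂(1/8) + (3/4)·log₂(3/4)]
  = 0.3750 + 0.3750 + 0.3113
  = 1.0613 bits

I(S;T) = H(S) + H(T) - H(S,T)
  = 1.0613 + 0.5436 - 1.0613
  = 0.5436 bits

I(S;T) = 0.5436 bits > I(U;V) = 0.0000 bits, so (S, T) has the higher mutual information (stronger dependence).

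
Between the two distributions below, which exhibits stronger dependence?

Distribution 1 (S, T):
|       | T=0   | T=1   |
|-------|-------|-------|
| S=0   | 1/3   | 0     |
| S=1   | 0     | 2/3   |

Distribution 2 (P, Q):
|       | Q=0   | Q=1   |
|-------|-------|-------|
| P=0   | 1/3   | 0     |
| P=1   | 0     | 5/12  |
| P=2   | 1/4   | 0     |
Distribution 1 (S, T):
Marginal P(S) (row sums):
  P(S=0) = 1/3 + 0 = 1/3
  P(S=1) = 0 + 2/3 = 2/3
Marginal P(T) (column sums):
  P(T=0) = 1/3 + 0 = 1/3
  P(T=1) = 0 + 2/3 = 2/3

H(S) = -[(1/3)·log₂(1/3) + (2/3)·log₂(2/3)]
  = 0.5283 + 0.3900
  = 0.9183 bits
H(T) = -[(1/3)·log₂(1/3) + (2/3)·log₂(2/3)]
  = 0.5283 + 0.3900
  = 0.9183 bits
H(S,T) = -[(1/3)·log₂(1/3) + (2/3)·log₂(2/3)]
  = 0.5283 + 0.3900
  = 0.9183 bits

I(S;T) = H(S) + H(T) - H(S,T)
  = 0.9183 + 0.9183 - 0.9183
  = 0.9183 bits

Distribution 2 (P, Q):
Marginal P(P) (row sums):
  P(P=0) = 1/3 + 0 = 1/3
  P(P=1) = 0 + 5/12 = 5/12
  P(P=2) = 1/4 + 0 = 1/4
Marginal P(Q) (column sums):
  P(Q=0) = 1/3 + 0 + 1/4 = 7/12
  P(Q=1) = 0 + 5/12 + 0 = 5/12

H(P) = -[(1/3)·log₂(1/3) + (5/12)·log₂(5/12) + (1/4)·log₂(1/4)]
  = 0.5283 + 0.5263 + 0.5000
  = 1.5546 bits
H(Q) = -[(7/12)·log₂(7/12) + (5/12)·log₂(5/12)]
  = 0.4536 + 0.5263
  = 0.9799 bits
H(P,Q) = -[(1/3)·log₂(1/3) + (5/12)·log₂(5/12) + (1/4)·log₂(1/4)]
  = 0.5283 + 0.5263 + 0.5000
  = 1.5546 bits

I(P;Q) = H(P) + H(Q) - H(P,Q)
  = 1.5546 + 0.9799 - 1.5546
  = 0.9799 bits

I(P;Q) = 0.9799 bits > I(S;T) = 0.9183 bits, so (P, Q) has the higher mutual information (stronger dependence).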